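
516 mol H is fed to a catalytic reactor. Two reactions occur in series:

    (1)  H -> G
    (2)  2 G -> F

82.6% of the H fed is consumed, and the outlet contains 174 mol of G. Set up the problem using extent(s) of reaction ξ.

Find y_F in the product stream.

0.323

Conversion of H: H consumed = 1ξ₁ = 0.826 × 516 → ξ₁ = 426.2 mol.
G balance: n_G = 0 + 1ξ₁ − 2ξ₂ = 174 → ξ₂ = (1·426.2 − 174)/2 = 126.1 mol.
Outlet amounts (n = n₀ + Σ ν·ξ):
  H: 516 − 1(426.2) = 89.78
  G: 0 + 1(426.2) − 2(126.1) = 174
  F: 0 + 1(126.1) = 126.1
Total out = 389.9 mol; y_F = 126.1 / 389.9 = 0.3234.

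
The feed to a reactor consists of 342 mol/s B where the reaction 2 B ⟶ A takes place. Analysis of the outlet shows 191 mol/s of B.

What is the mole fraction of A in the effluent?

For B: n = n₀ − 2ξ → 191 = 342 − 2ξ, giving ξ = 75.5 mol/s.
Outlet amounts (n = n₀ + ν ξ):
  B: 342 − 2(75.5) = 191
  A: 0 + 1(75.5) = 75.5
Total out = 266.5 mol/s; y_A = 75.5 / 266.5 = 0.2833.

0.283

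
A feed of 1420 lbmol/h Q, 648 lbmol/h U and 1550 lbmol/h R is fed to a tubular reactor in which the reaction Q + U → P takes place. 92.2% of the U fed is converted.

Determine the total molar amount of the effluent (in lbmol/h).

U reacted = 0.922 × 648 = 597.5 lbmol/h; ν_U = −1, so ξ = 597.5/1 = 597.5 lbmol/h.
Outlet amounts (n = n₀ + ν ξ):
  Q: 1420 − 1(597.5) = 822.5
  U: 648 − 1(597.5) = 50.54
  P: 0 + 1(597.5) = 597.5
  R: 1550 (inert)
Total out = 822.5 + 50.54 + 597.5 + 1550 = 3021 lbmol/h.

3020 lbmol/h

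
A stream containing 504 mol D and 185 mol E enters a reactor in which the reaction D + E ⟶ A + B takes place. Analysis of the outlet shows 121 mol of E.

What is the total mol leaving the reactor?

For E: n = n₀ − 1ξ → 121 = 185 − 1ξ, giving ξ = 64 mol.
Outlet amounts (n = n₀ + ν ξ):
  D: 504 − 1(64) = 440
  E: 185 − 1(64) = 121
  A: 0 + 1(64) = 64
  B: 0 + 1(64) = 64
Total out = 440 + 121 + 64 + 64 = 689 mol.

689 mol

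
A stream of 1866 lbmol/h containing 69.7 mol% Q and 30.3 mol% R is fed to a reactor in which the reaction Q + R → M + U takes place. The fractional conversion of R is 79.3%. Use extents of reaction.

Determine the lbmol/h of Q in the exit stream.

R reacted = 0.793 × 565.4 = 448.4 lbmol/h; ν_R = −1, so ξ = 448.4/1 = 448.4 lbmol/h.
Outlet amounts (n = n₀ + ν ξ):
  Q: 1301 − 1(448.4) = 852.2
  R: 565.4 − 1(448.4) = 117
  M: 0 + 1(448.4) = 448.4
  U: 0 + 1(448.4) = 448.4

852 lbmol/h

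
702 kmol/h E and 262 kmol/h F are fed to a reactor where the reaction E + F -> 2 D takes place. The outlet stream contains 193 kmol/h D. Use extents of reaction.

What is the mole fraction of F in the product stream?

0.172

For D: n = n₀ + 2ξ → 193 = 0 + 2ξ, giving ξ = 96.5 kmol/h.
Outlet amounts (n = n₀ + ν ξ):
  E: 702 − 1(96.5) = 605.5
  F: 262 − 1(96.5) = 165.5
  D: 0 + 2(96.5) = 193
Total out = 964 kmol/h; y_F = 165.5 / 964 = 0.1717.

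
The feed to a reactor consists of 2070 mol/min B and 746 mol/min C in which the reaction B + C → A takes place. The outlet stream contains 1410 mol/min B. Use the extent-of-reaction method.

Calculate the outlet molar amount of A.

660 mol/min

For B: n = n₀ − 1ξ → 1410 = 2070 − 1ξ, giving ξ = 660 mol/min.
Outlet amounts (n = n₀ + ν ξ):
  B: 2070 − 1(660) = 1410
  C: 746 − 1(660) = 86
  A: 0 + 1(660) = 660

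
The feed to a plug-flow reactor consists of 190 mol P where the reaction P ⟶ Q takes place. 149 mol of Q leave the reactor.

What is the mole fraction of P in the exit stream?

0.216

For Q: n = n₀ + 1ξ → 149 = 0 + 1ξ, giving ξ = 149 mol.
Outlet amounts (n = n₀ + ν ξ):
  P: 190 − 1(149) = 41
  Q: 0 + 1(149) = 149
Total out = 190 mol; y_P = 41 / 190 = 0.2158.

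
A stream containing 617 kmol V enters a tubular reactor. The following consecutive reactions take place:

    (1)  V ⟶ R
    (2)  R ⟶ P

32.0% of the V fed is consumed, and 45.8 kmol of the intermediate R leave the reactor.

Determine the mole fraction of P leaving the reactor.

0.246

Conversion of V: V consumed = 1ξ₁ = 0.32 × 617 → ξ₁ = 197.4 kmol.
R balance: n_R = 0 + 1ξ₁ − 1ξ₂ = 45.8 → ξ₂ = (1·197.4 − 45.8)/1 = 151.6 kmol.
Outlet amounts (n = n₀ + Σ ν·ξ):
  V: 617 − 1(197.4) = 419.6
  R: 0 + 1(197.4) − 1(151.6) = 45.8
  P: 0 + 1(151.6) = 151.6
Total out = 617 kmol; y_P = 151.6 / 617 = 0.2458.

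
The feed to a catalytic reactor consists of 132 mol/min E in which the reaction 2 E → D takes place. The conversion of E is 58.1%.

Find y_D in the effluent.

0.409

E reacted = 0.581 × 132 = 76.69 mol/min; ν_E = −2, so ξ = 76.69/2 = 38.35 mol/min.
Outlet amounts (n = n₀ + ν ξ):
  E: 132 − 2(38.35) = 55.31
  D: 0 + 1(38.35) = 38.35
Total out = 93.65 mol/min; y_D = 38.35 / 93.65 = 0.4094.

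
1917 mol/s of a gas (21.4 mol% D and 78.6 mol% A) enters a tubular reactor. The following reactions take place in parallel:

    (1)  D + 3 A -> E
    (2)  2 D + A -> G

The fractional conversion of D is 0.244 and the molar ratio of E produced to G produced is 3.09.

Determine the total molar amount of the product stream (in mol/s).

1700 mol/s

Conversion of D: D consumed = 0.244 × 410.2 = 100.1 mol/s = 1ξ₁ + 2ξ₂.
Selectivity: 1ξ₁ / (1ξ₂) = 3.09 → ξ₁ = 3.09 ξ₂.
Substitute: (1·3.09 + 2) ξ₂ = 100.1 → ξ₂ = 19.67 mol/s, ξ₁ = 60.77 mol/s.
Outlet amounts (n = n₀ + Σ ν·ξ):
  D: 410.2 − 1(60.77) − 2(19.67) = 310.1
  A: 1507 − 3(60.77) − 1(19.67) = 1305
  E: 0 + 1(60.77) = 60.77
  G: 0 + 1(19.67) = 19.67
Total out = 310.1 + 1305 + 60.77 + 19.67 = 1695 mol/s.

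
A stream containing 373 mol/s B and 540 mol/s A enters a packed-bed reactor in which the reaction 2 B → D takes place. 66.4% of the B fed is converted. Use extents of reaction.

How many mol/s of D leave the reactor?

B reacted = 0.664 × 373 = 247.7 mol/s; ν_B = −2, so ξ = 247.7/2 = 123.8 mol/s.
Outlet amounts (n = n₀ + ν ξ):
  B: 373 − 2(123.8) = 125.3
  D: 0 + 1(123.8) = 123.8
  A: 540 (inert)

124 mol/s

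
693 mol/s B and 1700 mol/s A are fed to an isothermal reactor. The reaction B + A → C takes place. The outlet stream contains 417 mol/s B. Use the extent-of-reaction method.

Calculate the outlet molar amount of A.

1420 mol/s

For B: n = n₀ − 1ξ → 417 = 693 − 1ξ, giving ξ = 276 mol/s.
Outlet amounts (n = n₀ + ν ξ):
  B: 693 − 1(276) = 417
  A: 1700 − 1(276) = 1424
  C: 0 + 1(276) = 276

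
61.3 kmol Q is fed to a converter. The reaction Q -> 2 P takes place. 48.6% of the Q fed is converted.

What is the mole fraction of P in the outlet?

0.654

Q reacted = 0.486 × 61.3 = 29.79 kmol; ν_Q = −1, so ξ = 29.79/1 = 29.79 kmol.
Outlet amounts (n = n₀ + ν ξ):
  Q: 61.3 − 1(29.79) = 31.51
  P: 0 + 2(29.79) = 59.58
Total out = 91.09 kmol; y_P = 59.58 / 91.09 = 0.6541.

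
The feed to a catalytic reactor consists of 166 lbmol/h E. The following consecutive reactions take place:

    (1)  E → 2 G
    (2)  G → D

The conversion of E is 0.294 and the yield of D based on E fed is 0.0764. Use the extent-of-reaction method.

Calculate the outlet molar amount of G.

Conversion of E: E consumed = 1ξ₁ = 0.294 × 166 → ξ₁ = 48.8 lbmol/h.
Yield of D: 1ξ₂ / 166 = 0.0764 → ξ₂ = 12.68 lbmol/h.
Outlet amounts (n = n₀ + Σ ν·ξ):
  E: 166 − 1(48.8) = 117.2
  G: 0 + 2(48.8) − 1(12.68) = 84.93
  D: 0 + 1(12.68) = 12.68

84.9 lbmol/h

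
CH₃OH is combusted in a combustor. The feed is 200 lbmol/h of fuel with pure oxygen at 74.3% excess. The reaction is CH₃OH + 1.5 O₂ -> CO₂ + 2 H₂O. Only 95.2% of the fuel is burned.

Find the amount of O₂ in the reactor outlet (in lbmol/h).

Stoichiometric O₂ = 1.5 × 200 = 300 lbmol/h; O₂ fed = 300 × 1.743 = 522.9 lbmol/h.
Fuel reacted = 0.952 × 200 → ξ = 190.4 lbmol/h.
Outlet (n = n₀ + ν ξ):
  CH₃OH: 200 − 1(190.4) = 9.6
  O₂: 522.9 − 1.5(190.4) = 237.3
  CO₂: 0 + 1(190.4) = 190.4
  H₂O: 0 + 2(190.4) = 380.8

237 lbmol/h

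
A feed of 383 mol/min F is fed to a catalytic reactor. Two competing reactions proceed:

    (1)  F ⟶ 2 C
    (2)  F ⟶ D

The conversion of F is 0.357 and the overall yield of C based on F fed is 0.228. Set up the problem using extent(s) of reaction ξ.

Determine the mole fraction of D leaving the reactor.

0.218

Yield of C: 2ξ₁ / 383 = 0.228 → ξ₁ = 43.66 mol/min.
Conversion of F: 1ξ₁ + 1ξ₂ = 0.357 × 383 = 136.7 → ξ₂ = 93.07 mol/min.
Outlet amounts (n = n₀ + Σ ν·ξ):
  F: 383 − 1(43.66) − 1(93.07) = 246.3
  C: 0 + 2(43.66) = 87.32
  D: 0 + 1(93.07) = 93.07
Total out = 426.7 mol/min; y_D = 93.07 / 426.7 = 0.2181.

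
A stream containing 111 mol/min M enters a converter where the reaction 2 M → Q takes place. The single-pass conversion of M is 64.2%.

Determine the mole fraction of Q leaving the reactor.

0.473

M reacted = 0.642 × 111 = 71.26 mol/min; ν_M = −2, so ξ = 71.26/2 = 35.63 mol/min.
Outlet amounts (n = n₀ + ν ξ):
  M: 111 − 2(35.63) = 39.74
  Q: 0 + 1(35.63) = 35.63
Total out = 75.37 mol/min; y_Q = 35.63 / 75.37 = 0.4728.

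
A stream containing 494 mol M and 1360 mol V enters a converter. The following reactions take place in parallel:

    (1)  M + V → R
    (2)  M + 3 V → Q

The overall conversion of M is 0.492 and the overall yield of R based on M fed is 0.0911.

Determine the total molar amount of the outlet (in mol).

Yield of R: 1ξ₁ / 494 = 0.0911 → ξ₁ = 45 mol.
Conversion of M: 1ξ₁ + 1ξ₂ = 0.492 × 494 = 243 → ξ₂ = 198 mol.
Outlet amounts (n = n₀ + Σ ν·ξ):
  M: 494 − 1(45) − 1(198) = 251
  V: 1360 − 1(45) − 3(198) = 720.9
  R: 0 + 1(45) = 45
  Q: 0 + 1(198) = 198
Total out = 251 + 720.9 + 45 + 198 = 1215 mol.

1210 mol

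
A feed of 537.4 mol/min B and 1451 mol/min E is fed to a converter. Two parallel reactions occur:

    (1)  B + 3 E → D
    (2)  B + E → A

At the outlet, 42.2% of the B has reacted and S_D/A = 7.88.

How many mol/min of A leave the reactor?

25.5 mol/min

Conversion of B: B consumed = 0.422 × 537.4 = 226.8 mol/min = 1ξ₁ + 1ξ₂.
Selectivity: 1ξ₁ / (1ξ₂) = 7.88 → ξ₁ = 7.88 ξ₂.
Substitute: (1·7.88 + 1) ξ₂ = 226.8 → ξ₂ = 25.54 mol/min, ξ₁ = 201.2 mol/min.
Outlet amounts (n = n₀ + Σ ν·ξ):
  B: 537.4 − 1(201.2) − 1(25.54) = 310.6
  E: 1451 − 3(201.2) − 1(25.54) = 821.7
  D: 0 + 1(201.2) = 201.2
  A: 0 + 1(25.54) = 25.54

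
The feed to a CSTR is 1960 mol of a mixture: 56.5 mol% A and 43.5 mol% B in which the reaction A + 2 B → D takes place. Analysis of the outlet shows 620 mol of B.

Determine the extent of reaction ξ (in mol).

For B: n = n₀ − 2ξ → 620 = 852.6 − 2ξ, giving ξ = 116.3 mol.
Outlet amounts (n = n₀ + ν ξ):
  A: 1107 − 1(116.3) = 991.1
  B: 852.6 − 2(116.3) = 620
  D: 0 + 1(116.3) = 116.3

ξ = 116 mol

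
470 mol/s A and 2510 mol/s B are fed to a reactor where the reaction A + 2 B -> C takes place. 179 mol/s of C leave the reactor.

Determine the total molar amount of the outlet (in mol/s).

For C: n = n₀ + 1ξ → 179 = 0 + 1ξ, giving ξ = 179 mol/s.
Outlet amounts (n = n₀ + ν ξ):
  A: 470 − 1(179) = 291
  B: 2510 − 2(179) = 2152
  C: 0 + 1(179) = 179
Total out = 291 + 2152 + 179 = 2622 mol/s.

2620 mol/s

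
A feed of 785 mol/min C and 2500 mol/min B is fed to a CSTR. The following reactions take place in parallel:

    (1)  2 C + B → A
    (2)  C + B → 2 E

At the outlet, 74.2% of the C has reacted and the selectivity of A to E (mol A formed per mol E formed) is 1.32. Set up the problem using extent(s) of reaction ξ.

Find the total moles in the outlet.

2800 mol/min

Conversion of C: C consumed = 0.742 × 785 = 582.5 mol/min = 2ξ₁ + 1ξ₂.
Selectivity: 1ξ₁ / (2ξ₂) = 1.32 → ξ₁ = 2.64 ξ₂.
Substitute: (2·2.64 + 1) ξ₂ = 582.5 → ξ₂ = 92.75 mol/min, ξ₁ = 244.9 mol/min.
Outlet amounts (n = n₀ + Σ ν·ξ):
  C: 785 − 2(244.9) − 1(92.75) = 202.5
  B: 2500 − 1(244.9) − 1(92.75) = 2162
  A: 0 + 1(244.9) = 244.9
  E: 0 + 2(92.75) = 185.5
Total out = 202.5 + 2162 + 244.9 + 185.5 = 2795 mol/min.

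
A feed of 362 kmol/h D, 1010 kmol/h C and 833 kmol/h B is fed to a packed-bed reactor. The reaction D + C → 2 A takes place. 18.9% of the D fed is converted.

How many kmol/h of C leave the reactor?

942 kmol/h

D reacted = 0.189 × 362 = 68.42 kmol/h; ν_D = −1, so ξ = 68.42/1 = 68.42 kmol/h.
Outlet amounts (n = n₀ + ν ξ):
  D: 362 − 1(68.42) = 293.6
  C: 1010 − 1(68.42) = 941.6
  A: 0 + 2(68.42) = 136.8
  B: 833 (inert)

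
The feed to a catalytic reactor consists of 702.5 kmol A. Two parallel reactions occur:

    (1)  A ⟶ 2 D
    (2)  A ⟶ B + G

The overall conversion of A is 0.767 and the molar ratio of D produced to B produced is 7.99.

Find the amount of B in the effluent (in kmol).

Conversion of A: A consumed = 0.767 × 702.5 = 538.8 kmol = 1ξ₁ + 1ξ₂.
Selectivity: 2ξ₁ / (1ξ₂) = 7.99 → ξ₁ = 3.995 ξ₂.
Substitute: (1·3.995 + 1) ξ₂ = 538.8 → ξ₂ = 107.9 kmol, ξ₁ = 430.9 kmol.
Outlet amounts (n = n₀ + Σ ν·ξ):
  A: 702.5 − 1(430.9) − 1(107.9) = 163.7
  D: 0 + 2(430.9) = 861.9
  B: 0 + 1(107.9) = 107.9
  G: 0 + 1(107.9) = 107.9

108 kmol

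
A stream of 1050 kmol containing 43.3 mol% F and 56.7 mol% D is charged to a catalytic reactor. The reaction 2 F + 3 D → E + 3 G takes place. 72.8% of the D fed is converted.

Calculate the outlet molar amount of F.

166 kmol

D reacted = 0.728 × 595.4 = 433.4 kmol; ν_D = −3, so ξ = 433.4/3 = 144.5 kmol.
Outlet amounts (n = n₀ + ν ξ):
  F: 454.6 − 2(144.5) = 165.7
  D: 595.4 − 3(144.5) = 161.9
  E: 0 + 1(144.5) = 144.5
  G: 0 + 3(144.5) = 433.4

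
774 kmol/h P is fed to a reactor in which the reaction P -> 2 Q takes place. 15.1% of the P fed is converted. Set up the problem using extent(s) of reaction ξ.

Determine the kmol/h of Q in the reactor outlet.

234 kmol/h

P reacted = 0.151 × 774 = 116.9 kmol/h; ν_P = −1, so ξ = 116.9/1 = 116.9 kmol/h.
Outlet amounts (n = n₀ + ν ξ):
  P: 774 − 1(116.9) = 657.1
  Q: 0 + 2(116.9) = 233.7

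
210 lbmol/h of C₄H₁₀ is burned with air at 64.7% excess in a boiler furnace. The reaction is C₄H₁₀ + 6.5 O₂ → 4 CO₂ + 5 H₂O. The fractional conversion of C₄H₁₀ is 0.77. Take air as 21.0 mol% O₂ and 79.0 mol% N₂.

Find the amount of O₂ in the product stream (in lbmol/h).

Stoichiometric O₂ = 6.5 × 210 = 1365 lbmol/h; O₂ fed = 1365 × 1.647 = 2248 lbmol/h.
N₂ fed = 2248 × 79/21 = 8457 lbmol/h.
Fuel reacted = 0.77 × 210 → ξ = 161.7 lbmol/h.
Outlet (n = n₀ + ν ξ):
  C₄H₁₀: 210 − 1(161.7) = 48.3
  O₂: 2248 − 6.5(161.7) = 1197
  N₂: 8457 (inert)
  CO₂: 0 + 4(161.7) = 646.8
  H₂O: 0 + 5(161.7) = 808.5

1200 lbmol/h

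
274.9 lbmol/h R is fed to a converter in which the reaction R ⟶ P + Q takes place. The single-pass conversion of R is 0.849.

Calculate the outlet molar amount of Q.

R reacted = 0.849 × 274.9 = 233.4 lbmol/h; ν_R = −1, so ξ = 233.4/1 = 233.4 lbmol/h.
Outlet amounts (n = n₀ + ν ξ):
  R: 274.9 − 1(233.4) = 41.51
  P: 0 + 1(233.4) = 233.4
  Q: 0 + 1(233.4) = 233.4

233 lbmol/h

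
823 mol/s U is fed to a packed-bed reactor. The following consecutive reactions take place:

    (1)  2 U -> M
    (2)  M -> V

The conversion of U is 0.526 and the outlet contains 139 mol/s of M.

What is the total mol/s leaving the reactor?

607 mol/s

Conversion of U: U consumed = 2ξ₁ = 0.526 × 823 → ξ₁ = 216.4 mol/s.
M balance: n_M = 0 + 1ξ₁ − 1ξ₂ = 139 → ξ₂ = (1·216.4 − 139)/1 = 77.45 mol/s.
Outlet amounts (n = n₀ + Σ ν·ξ):
  U: 823 − 2(216.4) = 390.1
  M: 0 + 1(216.4) − 1(77.45) = 139
  V: 0 + 1(77.45) = 77.45
Total out = 390.1 + 139 + 77.45 = 606.6 mol/s.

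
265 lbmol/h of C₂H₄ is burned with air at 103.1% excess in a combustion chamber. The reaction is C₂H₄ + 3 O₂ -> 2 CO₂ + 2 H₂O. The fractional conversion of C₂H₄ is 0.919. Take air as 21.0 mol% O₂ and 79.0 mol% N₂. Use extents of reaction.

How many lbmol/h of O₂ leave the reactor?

Stoichiometric O₂ = 3 × 265 = 795 lbmol/h; O₂ fed = 795 × 2.031 = 1615 lbmol/h.
N₂ fed = 1615 × 79/21 = 6074 lbmol/h.
Fuel reacted = 0.919 × 265 → ξ = 243.5 lbmol/h.
Outlet (n = n₀ + ν ξ):
  C₂H₄: 265 − 1(243.5) = 21.47
  O₂: 1615 − 3(243.5) = 884
  N₂: 6074 (inert)
  CO₂: 0 + 2(243.5) = 487.1
  H₂O: 0 + 2(243.5) = 487.1

884 lbmol/h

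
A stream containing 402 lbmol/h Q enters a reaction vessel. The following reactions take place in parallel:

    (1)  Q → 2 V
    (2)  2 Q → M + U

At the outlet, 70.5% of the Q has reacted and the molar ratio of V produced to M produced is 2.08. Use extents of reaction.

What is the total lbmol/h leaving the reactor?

499 lbmol/h

Conversion of Q: Q consumed = 0.705 × 402 = 283.4 lbmol/h = 1ξ₁ + 2ξ₂.
Selectivity: 2ξ₁ / (1ξ₂) = 2.08 → ξ₁ = 1.04 ξ₂.
Substitute: (1·1.04 + 2) ξ₂ = 283.4 → ξ₂ = 93.23 lbmol/h, ξ₁ = 96.96 lbmol/h.
Outlet amounts (n = n₀ + Σ ν·ξ):
  Q: 402 − 1(96.96) − 2(93.23) = 118.6
  V: 0 + 2(96.96) = 193.9
  M: 0 + 1(93.23) = 93.23
  U: 0 + 1(93.23) = 93.23
Total out = 118.6 + 193.9 + 93.23 + 93.23 = 499 lbmol/h.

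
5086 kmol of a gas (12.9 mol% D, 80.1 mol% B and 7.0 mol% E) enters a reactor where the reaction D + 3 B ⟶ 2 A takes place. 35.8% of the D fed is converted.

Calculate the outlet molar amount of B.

D reacted = 0.358 × 656.1 = 234.9 kmol; ν_D = −1, so ξ = 234.9/1 = 234.9 kmol.
Outlet amounts (n = n₀ + ν ξ):
  D: 656.1 − 1(234.9) = 421.2
  B: 4074 − 3(234.9) = 3369
  A: 0 + 2(234.9) = 469.8
  E: 356 (inert)

3370 kmol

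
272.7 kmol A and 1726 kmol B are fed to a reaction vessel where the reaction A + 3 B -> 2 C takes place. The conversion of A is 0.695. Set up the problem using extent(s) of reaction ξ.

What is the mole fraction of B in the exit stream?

A reacted = 0.695 × 272.7 = 189.5 kmol; ν_A = −1, so ξ = 189.5/1 = 189.5 kmol.
Outlet amounts (n = n₀ + ν ξ):
  A: 272.7 − 1(189.5) = 83.17
  B: 1726 − 3(189.5) = 1157
  C: 0 + 2(189.5) = 379.1
Total out = 1620 kmol; y_B = 1157 / 1620 = 0.7146.

0.715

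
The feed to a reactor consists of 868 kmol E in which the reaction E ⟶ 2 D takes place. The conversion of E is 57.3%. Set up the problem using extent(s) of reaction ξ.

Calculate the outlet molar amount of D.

995 kmol

E reacted = 0.573 × 868 = 497.4 kmol; ν_E = −1, so ξ = 497.4/1 = 497.4 kmol.
Outlet amounts (n = n₀ + ν ξ):
  E: 868 − 1(497.4) = 370.6
  D: 0 + 2(497.4) = 994.7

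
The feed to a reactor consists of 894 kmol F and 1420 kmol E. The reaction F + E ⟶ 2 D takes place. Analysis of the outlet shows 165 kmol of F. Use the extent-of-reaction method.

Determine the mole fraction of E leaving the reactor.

0.299

For F: n = n₀ − 1ξ → 165 = 894 − 1ξ, giving ξ = 729 kmol.
Outlet amounts (n = n₀ + ν ξ):
  F: 894 − 1(729) = 165
  E: 1420 − 1(729) = 691
  D: 0 + 2(729) = 1458
Total out = 2314 kmol; y_E = 691 / 2314 = 0.2986.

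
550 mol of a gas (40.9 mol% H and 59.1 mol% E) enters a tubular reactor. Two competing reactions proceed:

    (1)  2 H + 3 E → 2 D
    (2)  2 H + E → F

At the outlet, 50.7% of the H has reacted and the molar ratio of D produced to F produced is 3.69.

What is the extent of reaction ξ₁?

Conversion of H: H consumed = 0.507 × 224.9 = 114 mol = 2ξ₁ + 2ξ₂.
Selectivity: 2ξ₁ / (1ξ₂) = 3.69 → ξ₁ = 1.845 ξ₂.
Substitute: (2·1.845 + 2) ξ₂ = 114 → ξ₂ = 20.04 mol, ξ₁ = 36.98 mol.
Outlet amounts (n = n₀ + Σ ν·ξ):
  H: 224.9 − 2(36.98) − 2(20.04) = 110.9
  E: 325.1 − 3(36.98) − 1(20.04) = 194.1
  D: 0 + 2(36.98) = 73.96
  F: 0 + 1(20.04) = 20.04

ξ₁ = 37 mol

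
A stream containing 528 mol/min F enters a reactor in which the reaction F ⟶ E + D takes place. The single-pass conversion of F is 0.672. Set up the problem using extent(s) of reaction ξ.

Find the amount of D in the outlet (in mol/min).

F reacted = 0.672 × 528 = 354.8 mol/min; ν_F = −1, so ξ = 354.8/1 = 354.8 mol/min.
Outlet amounts (n = n₀ + ν ξ):
  F: 528 − 1(354.8) = 173.2
  E: 0 + 1(354.8) = 354.8
  D: 0 + 1(354.8) = 354.8

355 mol/min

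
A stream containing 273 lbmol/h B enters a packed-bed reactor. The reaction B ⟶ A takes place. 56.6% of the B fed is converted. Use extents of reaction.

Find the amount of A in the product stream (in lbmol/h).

155 lbmol/h

B reacted = 0.566 × 273 = 154.5 lbmol/h; ν_B = −1, so ξ = 154.5/1 = 154.5 lbmol/h.
Outlet amounts (n = n₀ + ν ξ):
  B: 273 − 1(154.5) = 118.5
  A: 0 + 1(154.5) = 154.5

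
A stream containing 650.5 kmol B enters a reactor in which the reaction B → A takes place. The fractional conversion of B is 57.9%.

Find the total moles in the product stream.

650 kmol

B reacted = 0.579 × 650.5 = 376.6 kmol; ν_B = −1, so ξ = 376.6/1 = 376.6 kmol.
Outlet amounts (n = n₀ + ν ξ):
  B: 650.5 − 1(376.6) = 273.9
  A: 0 + 1(376.6) = 376.6
Total out = 273.9 + 376.6 = 650.5 kmol.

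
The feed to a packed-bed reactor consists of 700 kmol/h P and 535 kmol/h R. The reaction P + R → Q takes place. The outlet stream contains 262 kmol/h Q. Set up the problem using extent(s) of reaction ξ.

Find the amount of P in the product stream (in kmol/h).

438 kmol/h

For Q: n = n₀ + 1ξ → 262 = 0 + 1ξ, giving ξ = 262 kmol/h.
Outlet amounts (n = n₀ + ν ξ):
  P: 700 − 1(262) = 438
  R: 535 − 1(262) = 273
  Q: 0 + 1(262) = 262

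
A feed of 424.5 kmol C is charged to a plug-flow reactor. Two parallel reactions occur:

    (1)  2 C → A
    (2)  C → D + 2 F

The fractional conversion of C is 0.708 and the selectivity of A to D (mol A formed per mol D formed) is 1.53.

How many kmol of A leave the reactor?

Conversion of C: C consumed = 0.708 × 424.5 = 300.5 kmol = 2ξ₁ + 1ξ₂.
Selectivity: 1ξ₁ / (1ξ₂) = 1.53 → ξ₁ = 1.53 ξ₂.
Substitute: (2·1.53 + 1) ξ₂ = 300.5 → ξ₂ = 74.03 kmol, ξ₁ = 113.3 kmol.
Outlet amounts (n = n₀ + Σ ν·ξ):
  C: 424.5 − 2(113.3) − 1(74.03) = 124
  A: 0 + 1(113.3) = 113.3
  D: 0 + 1(74.03) = 74.03
  F: 0 + 2(74.03) = 148.1

113 kmol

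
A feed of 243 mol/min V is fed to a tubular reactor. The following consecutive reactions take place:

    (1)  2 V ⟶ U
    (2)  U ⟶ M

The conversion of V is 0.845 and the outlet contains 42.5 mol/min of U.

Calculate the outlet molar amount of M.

60.2 mol/min

Conversion of V: V consumed = 2ξ₁ = 0.845 × 243 → ξ₁ = 102.7 mol/min.
U balance: n_U = 0 + 1ξ₁ − 1ξ₂ = 42.5 → ξ₂ = (1·102.7 − 42.5)/1 = 60.17 mol/min.
Outlet amounts (n = n₀ + Σ ν·ξ):
  V: 243 − 2(102.7) = 37.67
  U: 0 + 1(102.7) − 1(60.17) = 42.5
  M: 0 + 1(60.17) = 60.17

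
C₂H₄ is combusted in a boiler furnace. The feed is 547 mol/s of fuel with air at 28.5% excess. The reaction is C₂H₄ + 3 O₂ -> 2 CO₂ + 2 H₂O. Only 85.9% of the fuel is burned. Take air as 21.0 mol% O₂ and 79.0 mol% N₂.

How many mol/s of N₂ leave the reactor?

Stoichiometric O₂ = 3 × 547 = 1641 mol/s; O₂ fed = 1641 × 1.285 = 2109 mol/s.
N₂ fed = 2109 × 79/21 = 7933 mol/s.
Fuel reacted = 0.859 × 547 → ξ = 469.9 mol/s.
Outlet (n = n₀ + ν ξ):
  C₂H₄: 547 − 1(469.9) = 77.13
  O₂: 2109 − 3(469.9) = 699.1
  N₂: 7933 (inert)
  CO₂: 0 + 2(469.9) = 939.7
  H₂O: 0 + 2(469.9) = 939.7

7930 mol/s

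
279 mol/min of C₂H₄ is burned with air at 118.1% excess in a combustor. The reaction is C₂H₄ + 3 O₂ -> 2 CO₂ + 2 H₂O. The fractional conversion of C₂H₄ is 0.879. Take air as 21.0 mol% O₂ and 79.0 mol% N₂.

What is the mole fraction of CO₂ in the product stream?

Stoichiometric O₂ = 3 × 279 = 837 mol/min; O₂ fed = 837 × 2.181 = 1825 mol/min.
N₂ fed = 1825 × 79/21 = 6867 mol/min.
Fuel reacted = 0.879 × 279 → ξ = 245.2 mol/min.
Outlet (n = n₀ + ν ξ):
  C₂H₄: 279 − 1(245.2) = 33.76
  O₂: 1825 − 3(245.2) = 1090
  N₂: 6867 (inert)
  CO₂: 0 + 2(245.2) = 490.5
  H₂O: 0 + 2(245.2) = 490.5
Total out = 8972 mol/min; y_CO₂ = 490.5 / 8972 = 0.05467.

0.0547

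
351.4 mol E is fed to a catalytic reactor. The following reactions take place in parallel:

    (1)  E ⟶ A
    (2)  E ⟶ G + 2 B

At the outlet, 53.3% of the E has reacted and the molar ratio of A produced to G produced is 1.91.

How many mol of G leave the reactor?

64.4 mol

Conversion of E: E consumed = 0.533 × 351.4 = 187.3 mol = 1ξ₁ + 1ξ₂.
Selectivity: 1ξ₁ / (1ξ₂) = 1.91 → ξ₁ = 1.91 ξ₂.
Substitute: (1·1.91 + 1) ξ₂ = 187.3 → ξ₂ = 64.36 mol, ξ₁ = 122.9 mol.
Outlet amounts (n = n₀ + Σ ν·ξ):
  E: 351.4 − 1(122.9) − 1(64.36) = 164.1
  A: 0 + 1(122.9) = 122.9
  G: 0 + 1(64.36) = 64.36
  B: 0 + 2(64.36) = 128.7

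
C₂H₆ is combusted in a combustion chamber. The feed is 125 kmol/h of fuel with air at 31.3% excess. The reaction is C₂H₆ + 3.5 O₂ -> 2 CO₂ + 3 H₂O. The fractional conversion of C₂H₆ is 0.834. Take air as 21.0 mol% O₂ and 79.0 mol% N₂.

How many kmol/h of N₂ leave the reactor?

2160 kmol/h

Stoichiometric O₂ = 3.5 × 125 = 437.5 kmol/h; O₂ fed = 437.5 × 1.313 = 574.4 kmol/h.
N₂ fed = 574.4 × 79/21 = 2161 kmol/h.
Fuel reacted = 0.834 × 125 → ξ = 104.2 kmol/h.
Outlet (n = n₀ + ν ξ):
  C₂H₆: 125 − 1(104.2) = 20.75
  O₂: 574.4 − 3.5(104.2) = 209.6
  N₂: 2161 (inert)
  CO₂: 0 + 2(104.2) = 208.5
  H₂O: 0 + 3(104.2) = 312.8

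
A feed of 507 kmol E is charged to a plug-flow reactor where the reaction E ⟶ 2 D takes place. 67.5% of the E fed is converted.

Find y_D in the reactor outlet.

E reacted = 0.675 × 507 = 342.2 kmol; ν_E = −1, so ξ = 342.2/1 = 342.2 kmol.
Outlet amounts (n = n₀ + ν ξ):
  E: 507 − 1(342.2) = 164.8
  D: 0 + 2(342.2) = 684.5
Total out = 849.2 kmol; y_D = 684.5 / 849.2 = 0.806.

0.806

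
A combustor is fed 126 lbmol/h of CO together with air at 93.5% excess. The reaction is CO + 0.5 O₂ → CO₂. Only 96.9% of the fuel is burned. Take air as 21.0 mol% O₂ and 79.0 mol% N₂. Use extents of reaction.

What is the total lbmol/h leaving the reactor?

645 lbmol/h

Stoichiometric O₂ = 0.5 × 126 = 63 lbmol/h; O₂ fed = 63 × 1.935 = 121.9 lbmol/h.
N₂ fed = 121.9 × 79/21 = 458.6 lbmol/h.
Fuel reacted = 0.969 × 126 → ξ = 122.1 lbmol/h.
Outlet (n = n₀ + ν ξ):
  CO: 126 − 1(122.1) = 3.906
  O₂: 121.9 − 0.5(122.1) = 60.86
  N₂: 458.6 (inert)
  CO₂: 0 + 1(122.1) = 122.1
Total out = 3.906 + 60.86 + 458.6 + 122.1 = 645.5 lbmol/h.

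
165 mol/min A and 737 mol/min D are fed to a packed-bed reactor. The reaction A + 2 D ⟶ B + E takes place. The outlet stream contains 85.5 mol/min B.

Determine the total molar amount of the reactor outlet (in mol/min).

For B: n = n₀ + 1ξ → 85.5 = 0 + 1ξ, giving ξ = 85.5 mol/min.
Outlet amounts (n = n₀ + ν ξ):
  A: 165 − 1(85.5) = 79.5
  D: 737 − 2(85.5) = 566
  B: 0 + 1(85.5) = 85.5
  E: 0 + 1(85.5) = 85.5
Total out = 79.5 + 566 + 85.5 + 85.5 = 816.5 mol/min.

816 mol/min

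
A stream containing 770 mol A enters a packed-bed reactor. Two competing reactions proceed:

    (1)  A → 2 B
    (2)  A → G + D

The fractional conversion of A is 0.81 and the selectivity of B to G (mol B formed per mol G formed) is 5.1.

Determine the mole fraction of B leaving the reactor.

0.643

Conversion of A: A consumed = 0.81 × 770 = 623.7 mol = 1ξ₁ + 1ξ₂.
Selectivity: 2ξ₁ / (1ξ₂) = 5.1 → ξ₁ = 2.55 ξ₂.
Substitute: (1·2.55 + 1) ξ₂ = 623.7 → ξ₂ = 175.7 mol, ξ₁ = 448 mol.
Outlet amounts (n = n₀ + Σ ν·ξ):
  A: 770 − 1(448) − 1(175.7) = 146.3
  B: 0 + 2(448) = 896
  G: 0 + 1(175.7) = 175.7
  D: 0 + 1(175.7) = 175.7
Total out = 1394 mol; y_B = 896 / 1394 = 0.6429.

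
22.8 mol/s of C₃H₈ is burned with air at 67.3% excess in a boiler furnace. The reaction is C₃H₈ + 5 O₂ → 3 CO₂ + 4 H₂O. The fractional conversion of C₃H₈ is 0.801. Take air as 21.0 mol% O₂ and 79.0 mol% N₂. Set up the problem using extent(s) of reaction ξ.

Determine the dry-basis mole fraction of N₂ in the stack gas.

Stoichiometric O₂ = 5 × 22.8 = 114 mol/s; O₂ fed = 114 × 1.673 = 190.7 mol/s.
N₂ fed = 190.7 × 79/21 = 717.5 mol/s.
Fuel reacted = 0.801 × 22.8 → ξ = 18.26 mol/s.
Outlet (n = n₀ + ν ξ):
  C₃H₈: 22.8 − 1(18.26) = 4.537
  O₂: 190.7 − 5(18.26) = 99.41
  N₂: 717.5 (inert)
  CO₂: 0 + 3(18.26) = 54.79
  H₂O: 0 + 4(18.26) = 73.05
Dry total = 876.2 mol/s; y_N₂ (dry) = 717.5 / 876.2 = 0.8188.

0.819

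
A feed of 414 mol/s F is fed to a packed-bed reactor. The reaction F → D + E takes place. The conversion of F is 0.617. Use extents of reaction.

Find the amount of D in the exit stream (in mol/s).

255 mol/s

F reacted = 0.617 × 414 = 255.4 mol/s; ν_F = −1, so ξ = 255.4/1 = 255.4 mol/s.
Outlet amounts (n = n₀ + ν ξ):
  F: 414 − 1(255.4) = 158.6
  D: 0 + 1(255.4) = 255.4
  E: 0 + 1(255.4) = 255.4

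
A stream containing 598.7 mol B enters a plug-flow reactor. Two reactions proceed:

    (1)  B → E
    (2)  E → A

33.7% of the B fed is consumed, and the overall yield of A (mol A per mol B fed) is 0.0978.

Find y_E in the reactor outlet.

Conversion of B: B consumed = 1ξ₁ = 0.337 × 598.7 → ξ₁ = 201.8 mol.
Yield of A: 1ξ₂ / 598.7 = 0.0978 → ξ₂ = 58.55 mol.
Outlet amounts (n = n₀ + Σ ν·ξ):
  B: 598.7 − 1(201.8) = 396.9
  E: 0 + 1(201.8) − 1(58.55) = 143.2
  A: 0 + 1(58.55) = 58.55
Total out = 598.7 mol; y_E = 143.2 / 598.7 = 0.2392.

0.239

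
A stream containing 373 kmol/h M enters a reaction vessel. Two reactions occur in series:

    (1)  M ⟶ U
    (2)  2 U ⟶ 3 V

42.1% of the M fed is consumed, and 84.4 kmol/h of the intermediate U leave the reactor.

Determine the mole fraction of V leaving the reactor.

0.266

Conversion of M: M consumed = 1ξ₁ = 0.421 × 373 → ξ₁ = 157 kmol/h.
U balance: n_U = 0 + 1ξ₁ − 2ξ₂ = 84.4 → ξ₂ = (1·157 − 84.4)/2 = 36.32 kmol/h.
Outlet amounts (n = n₀ + Σ ν·ξ):
  M: 373 − 1(157) = 216
  U: 0 + 1(157) − 2(36.32) = 84.4
  V: 0 + 3(36.32) = 108.9
Total out = 409.3 kmol/h; y_V = 108.9 / 409.3 = 0.2662.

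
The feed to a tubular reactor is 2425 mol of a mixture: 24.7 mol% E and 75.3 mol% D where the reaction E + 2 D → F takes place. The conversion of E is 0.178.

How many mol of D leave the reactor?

E reacted = 0.178 × 599 = 106.6 mol; ν_E = −1, so ξ = 106.6/1 = 106.6 mol.
Outlet amounts (n = n₀ + ν ξ):
  E: 599 − 1(106.6) = 492.4
  D: 1826 − 2(106.6) = 1613
  F: 0 + 1(106.6) = 106.6

1610 mol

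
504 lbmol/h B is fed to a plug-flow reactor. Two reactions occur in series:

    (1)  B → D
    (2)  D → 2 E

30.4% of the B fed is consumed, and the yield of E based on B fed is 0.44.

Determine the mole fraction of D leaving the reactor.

0.0689

Conversion of B: B consumed = 1ξ₁ = 0.304 × 504 → ξ₁ = 153.2 lbmol/h.
Yield of E: 2ξ₂ / 504 = 0.44 → ξ₂ = 110.9 lbmol/h.
Outlet amounts (n = n₀ + Σ ν·ξ):
  B: 504 − 1(153.2) = 350.8
  D: 0 + 1(153.2) − 1(110.9) = 42.34
  E: 0 + 2(110.9) = 221.8
Total out = 614.9 lbmol/h; y_D = 42.34 / 614.9 = 0.06885.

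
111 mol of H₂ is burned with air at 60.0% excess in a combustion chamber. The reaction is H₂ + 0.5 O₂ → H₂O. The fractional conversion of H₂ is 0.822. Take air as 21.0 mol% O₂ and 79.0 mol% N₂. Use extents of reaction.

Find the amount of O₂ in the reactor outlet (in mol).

43.2 mol

Stoichiometric O₂ = 0.5 × 111 = 55.5 mol; O₂ fed = 55.5 × 1.600 = 88.8 mol.
N₂ fed = 88.8 × 79/21 = 334.1 mol.
Fuel reacted = 0.822 × 111 → ξ = 91.24 mol.
Outlet (n = n₀ + ν ξ):
  H₂: 111 − 1(91.24) = 19.76
  O₂: 88.8 − 0.5(91.24) = 43.18
  N₂: 334.1 (inert)
  H₂O: 0 + 1(91.24) = 91.24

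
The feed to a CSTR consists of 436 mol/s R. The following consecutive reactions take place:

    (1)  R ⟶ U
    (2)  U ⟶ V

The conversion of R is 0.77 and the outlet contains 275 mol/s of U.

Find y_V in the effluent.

0.139

Conversion of R: R consumed = 1ξ₁ = 0.77 × 436 → ξ₁ = 335.7 mol/s.
U balance: n_U = 0 + 1ξ₁ − 1ξ₂ = 275 → ξ₂ = (1·335.7 − 275)/1 = 60.72 mol/s.
Outlet amounts (n = n₀ + Σ ν·ξ):
  R: 436 − 1(335.7) = 100.3
  U: 0 + 1(335.7) − 1(60.72) = 275
  V: 0 + 1(60.72) = 60.72
Total out = 436 mol/s; y_V = 60.72 / 436 = 0.1393.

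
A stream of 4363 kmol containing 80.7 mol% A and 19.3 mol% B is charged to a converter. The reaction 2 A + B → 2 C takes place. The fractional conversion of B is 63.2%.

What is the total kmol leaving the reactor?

B reacted = 0.632 × 842.1 = 532.2 kmol; ν_B = −1, so ξ = 532.2/1 = 532.2 kmol.
Outlet amounts (n = n₀ + ν ξ):
  A: 3521 − 2(532.2) = 2457
  B: 842.1 − 1(532.2) = 309.9
  C: 0 + 2(532.2) = 1064
Total out = 2457 + 309.9 + 1064 = 3831 kmol.

3830 kmol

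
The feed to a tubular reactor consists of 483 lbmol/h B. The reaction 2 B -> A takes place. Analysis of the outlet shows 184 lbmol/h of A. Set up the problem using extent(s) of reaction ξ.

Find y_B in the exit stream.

For A: n = n₀ + 1ξ → 184 = 0 + 1ξ, giving ξ = 184 lbmol/h.
Outlet amounts (n = n₀ + ν ξ):
  B: 483 − 2(184) = 115
  A: 0 + 1(184) = 184
Total out = 299 lbmol/h; y_B = 115 / 299 = 0.3846.

0.385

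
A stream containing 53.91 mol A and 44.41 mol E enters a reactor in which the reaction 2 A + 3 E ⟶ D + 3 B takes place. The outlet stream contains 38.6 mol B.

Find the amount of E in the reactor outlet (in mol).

5.81 mol

For B: n = n₀ + 3ξ → 38.6 = 0 + 3ξ, giving ξ = 12.87 mol.
Outlet amounts (n = n₀ + ν ξ):
  A: 53.91 − 2(12.87) = 28.18
  E: 44.41 − 3(12.87) = 5.81
  D: 0 + 1(12.87) = 12.87
  B: 0 + 3(12.87) = 38.6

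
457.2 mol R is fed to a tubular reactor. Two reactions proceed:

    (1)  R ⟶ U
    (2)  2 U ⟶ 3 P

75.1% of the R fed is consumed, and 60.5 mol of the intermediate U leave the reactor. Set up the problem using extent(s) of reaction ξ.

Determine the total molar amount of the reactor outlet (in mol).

Conversion of R: R consumed = 1ξ₁ = 0.751 × 457.2 → ξ₁ = 343.4 mol.
U balance: n_U = 0 + 1ξ₁ − 2ξ₂ = 60.5 → ξ₂ = (1·343.4 − 60.5)/2 = 141.4 mol.
Outlet amounts (n = n₀ + Σ ν·ξ):
  R: 457.2 − 1(343.4) = 113.8
  U: 0 + 1(343.4) − 2(141.4) = 60.5
  P: 0 + 3(141.4) = 424.3
Total out = 113.8 + 60.5 + 424.3 = 598.6 mol.

599 mol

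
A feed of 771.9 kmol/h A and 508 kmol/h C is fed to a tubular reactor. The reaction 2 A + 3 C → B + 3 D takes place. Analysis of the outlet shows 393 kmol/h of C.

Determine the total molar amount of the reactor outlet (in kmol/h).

1240 kmol/h

For C: n = n₀ − 3ξ → 393 = 508 − 3ξ, giving ξ = 38.33 kmol/h.
Outlet amounts (n = n₀ + ν ξ):
  A: 771.9 − 2(38.33) = 695.2
  C: 508 − 3(38.33) = 393
  B: 0 + 1(38.33) = 38.33
  D: 0 + 3(38.33) = 115
Total out = 695.2 + 393 + 38.33 + 115 = 1242 kmol/h.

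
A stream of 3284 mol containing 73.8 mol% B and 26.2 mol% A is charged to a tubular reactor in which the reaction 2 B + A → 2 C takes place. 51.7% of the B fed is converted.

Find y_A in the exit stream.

B reacted = 0.517 × 2424 = 1253 mol; ν_B = −2, so ξ = 1253/2 = 626.5 mol.
Outlet amounts (n = n₀ + ν ξ):
  B: 2424 − 2(626.5) = 1171
  A: 860.4 − 1(626.5) = 233.9
  C: 0 + 2(626.5) = 1253
Total out = 2658 mol; y_A = 233.9 / 2658 = 0.08802.

0.088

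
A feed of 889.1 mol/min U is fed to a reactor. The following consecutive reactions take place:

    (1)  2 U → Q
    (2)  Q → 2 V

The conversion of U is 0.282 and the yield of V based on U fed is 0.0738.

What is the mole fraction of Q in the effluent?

0.116

Conversion of U: U consumed = 2ξ₁ = 0.282 × 889.1 → ξ₁ = 125.4 mol/min.
Yield of V: 2ξ₂ / 889.1 = 0.0738 → ξ₂ = 32.81 mol/min.
Outlet amounts (n = n₀ + Σ ν·ξ):
  U: 889.1 − 2(125.4) = 638.4
  Q: 0 + 1(125.4) − 1(32.81) = 92.56
  V: 0 + 2(32.81) = 65.62
Total out = 796.5 mol/min; y_Q = 92.56 / 796.5 = 0.1162.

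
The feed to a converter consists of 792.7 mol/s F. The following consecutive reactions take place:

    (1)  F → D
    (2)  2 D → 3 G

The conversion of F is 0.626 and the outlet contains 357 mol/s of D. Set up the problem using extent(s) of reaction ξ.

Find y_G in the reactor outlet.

0.242

Conversion of F: F consumed = 1ξ₁ = 0.626 × 792.7 → ξ₁ = 496.2 mol/s.
D balance: n_D = 0 + 1ξ₁ − 2ξ₂ = 357 → ξ₂ = (1·496.2 − 357)/2 = 69.62 mol/s.
Outlet amounts (n = n₀ + Σ ν·ξ):
  F: 792.7 − 1(496.2) = 296.5
  D: 0 + 1(496.2) − 2(69.62) = 357
  G: 0 + 3(69.62) = 208.8
Total out = 862.3 mol/s; y_G = 208.8 / 862.3 = 0.2422.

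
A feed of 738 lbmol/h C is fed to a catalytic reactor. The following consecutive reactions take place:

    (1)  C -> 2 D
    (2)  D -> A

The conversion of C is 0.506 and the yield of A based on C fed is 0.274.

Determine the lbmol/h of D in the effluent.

545 lbmol/h

Conversion of C: C consumed = 1ξ₁ = 0.506 × 738 → ξ₁ = 373.4 lbmol/h.
Yield of A: 1ξ₂ / 738 = 0.274 → ξ₂ = 202.2 lbmol/h.
Outlet amounts (n = n₀ + Σ ν·ξ):
  C: 738 − 1(373.4) = 364.6
  D: 0 + 2(373.4) − 1(202.2) = 544.6
  A: 0 + 1(202.2) = 202.2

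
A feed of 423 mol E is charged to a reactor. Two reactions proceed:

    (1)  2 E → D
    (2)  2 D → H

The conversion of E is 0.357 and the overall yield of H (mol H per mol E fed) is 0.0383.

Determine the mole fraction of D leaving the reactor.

Conversion of E: E consumed = 2ξ₁ = 0.357 × 423 → ξ₁ = 75.51 mol.
Yield of H: 1ξ₂ / 423 = 0.0383 → ξ₂ = 16.2 mol.
Outlet amounts (n = n₀ + Σ ν·ξ):
  E: 423 − 2(75.51) = 272
  D: 0 + 1(75.51) − 2(16.2) = 43.1
  H: 0 + 1(16.2) = 16.2
Total out = 331.3 mol; y_D = 43.1 / 331.3 = 0.1301.

0.13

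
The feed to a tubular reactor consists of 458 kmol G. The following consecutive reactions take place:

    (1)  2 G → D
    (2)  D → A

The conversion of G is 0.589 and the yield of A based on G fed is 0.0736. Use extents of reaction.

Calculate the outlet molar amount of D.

Conversion of G: G consumed = 2ξ₁ = 0.589 × 458 → ξ₁ = 134.9 kmol.
Yield of A: 1ξ₂ / 458 = 0.0736 → ξ₂ = 33.71 kmol.
Outlet amounts (n = n₀ + Σ ν·ξ):
  G: 458 − 2(134.9) = 188.2
  D: 0 + 1(134.9) − 1(33.71) = 101.2
  A: 0 + 1(33.71) = 33.71

101 kmol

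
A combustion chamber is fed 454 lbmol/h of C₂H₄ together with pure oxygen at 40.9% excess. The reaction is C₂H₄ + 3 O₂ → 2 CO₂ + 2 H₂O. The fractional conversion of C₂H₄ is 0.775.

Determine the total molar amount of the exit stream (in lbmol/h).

Stoichiometric O₂ = 3 × 454 = 1362 lbmol/h; O₂ fed = 1362 × 1.409 = 1919 lbmol/h.
Fuel reacted = 0.775 × 454 → ξ = 351.9 lbmol/h.
Outlet (n = n₀ + ν ξ):
  C₂H₄: 454 − 1(351.9) = 102.1
  O₂: 1919 − 3(351.9) = 863.5
  CO₂: 0 + 2(351.9) = 703.7
  H₂O: 0 + 2(351.9) = 703.7
Total out = 102.1 + 863.5 + 703.7 + 703.7 = 2373 lbmol/h.

2370 lbmol/h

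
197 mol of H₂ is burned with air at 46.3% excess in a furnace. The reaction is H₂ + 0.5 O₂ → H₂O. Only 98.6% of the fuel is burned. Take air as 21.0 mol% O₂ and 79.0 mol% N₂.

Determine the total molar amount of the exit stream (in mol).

Stoichiometric O₂ = 0.5 × 197 = 98.5 mol; O₂ fed = 98.5 × 1.463 = 144.1 mol.
N₂ fed = 144.1 × 79/21 = 542.1 mol.
Fuel reacted = 0.986 × 197 → ξ = 194.2 mol.
Outlet (n = n₀ + ν ξ):
  H₂: 197 − 1(194.2) = 2.758
  O₂: 144.1 − 0.5(194.2) = 46.98
  N₂: 542.1 (inert)
  H₂O: 0 + 1(194.2) = 194.2
Total out = 2.758 + 46.98 + 542.1 + 194.2 = 786.1 mol.

786 mol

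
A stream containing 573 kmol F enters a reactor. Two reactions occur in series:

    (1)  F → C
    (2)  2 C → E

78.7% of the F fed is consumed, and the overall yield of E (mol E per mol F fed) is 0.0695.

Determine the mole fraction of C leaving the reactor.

Conversion of F: F consumed = 1ξ₁ = 0.787 × 573 → ξ₁ = 451 kmol.
Yield of E: 1ξ₂ / 573 = 0.0695 → ξ₂ = 39.82 kmol.
Outlet amounts (n = n₀ + Σ ν·ξ):
  F: 573 − 1(451) = 122
  C: 0 + 1(451) − 2(39.82) = 371.3
  E: 0 + 1(39.82) = 39.82
Total out = 533.2 kmol; y_C = 371.3 / 533.2 = 0.6964.

0.696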